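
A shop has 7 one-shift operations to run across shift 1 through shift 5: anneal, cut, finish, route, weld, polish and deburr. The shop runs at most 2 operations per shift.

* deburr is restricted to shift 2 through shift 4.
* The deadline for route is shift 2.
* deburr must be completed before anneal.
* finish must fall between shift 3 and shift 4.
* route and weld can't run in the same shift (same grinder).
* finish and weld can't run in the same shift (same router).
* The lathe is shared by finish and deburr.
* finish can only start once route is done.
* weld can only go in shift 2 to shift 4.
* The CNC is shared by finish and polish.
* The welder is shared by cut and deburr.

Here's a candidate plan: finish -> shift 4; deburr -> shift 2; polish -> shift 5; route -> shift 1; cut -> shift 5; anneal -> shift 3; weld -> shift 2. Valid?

The welder is shared by cut and deburr — holds.
The CNC is shared by finish and polish — holds.
route and weld can't run in the same shift (same grinder) — holds.
finish and weld can't run in the same shift (same router) — holds.
weld can only go in shift 2 to shift 4 — holds.
deburr must be completed before anneal — holds.
finish must fall between shift 3 and shift 4 — holds.
deburr is restricted to shift 2 through shift 4 — holds.
The shop runs at most 2 operations per shift — holds.
The deadline for route is shift 2 — holds.
finish can only start once route is done — holds.
The lathe is shared by finish and deburr — holds.

Yes, all constraints hold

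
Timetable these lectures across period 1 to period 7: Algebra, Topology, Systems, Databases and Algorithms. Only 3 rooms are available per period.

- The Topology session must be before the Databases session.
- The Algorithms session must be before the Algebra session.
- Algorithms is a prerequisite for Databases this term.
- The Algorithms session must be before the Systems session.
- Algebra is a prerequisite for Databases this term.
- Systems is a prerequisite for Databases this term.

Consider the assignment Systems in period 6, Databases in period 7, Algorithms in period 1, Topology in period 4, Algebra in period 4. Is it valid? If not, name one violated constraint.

Yes

Algebra is a prerequisite for Databases this term — holds.
Systems is a prerequisite for Databases this term — holds.
The Algorithms session must be before the Systems session — holds.
The Topology session must be before the Databases session — holds.
Algorithms is a prerequisite for Databases this term — holds.
The Algorithms session must be before the Algebra session — holds.
Only 3 rooms are available per period — holds.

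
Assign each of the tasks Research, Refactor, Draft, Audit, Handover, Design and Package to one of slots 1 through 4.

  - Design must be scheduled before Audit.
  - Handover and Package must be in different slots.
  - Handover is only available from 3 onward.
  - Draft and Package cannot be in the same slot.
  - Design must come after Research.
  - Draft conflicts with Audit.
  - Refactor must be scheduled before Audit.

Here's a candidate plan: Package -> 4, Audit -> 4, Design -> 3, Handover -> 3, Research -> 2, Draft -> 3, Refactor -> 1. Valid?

Valid

Refactor must be scheduled before Audit — holds.
Design must be scheduled before Audit — holds.
Handover and Package must be in different slots — holds.
Handover is only available from 3 onward — holds.
Design must come after Research — holds.
Draft and Package cannot be in the same slot — holds.
Draft conflicts with Audit — holds.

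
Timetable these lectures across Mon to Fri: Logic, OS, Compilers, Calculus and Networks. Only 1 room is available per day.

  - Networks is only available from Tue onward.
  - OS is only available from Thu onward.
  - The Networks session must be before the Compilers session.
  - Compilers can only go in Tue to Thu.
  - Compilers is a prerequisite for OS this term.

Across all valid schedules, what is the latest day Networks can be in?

Networks is available from Tue; downstream work caps Networks at Wed.
Networks at Wed is achievable: Logic=Mon; Compilers=Thu; Networks=Wed; Calculus=Tue; OS=Fri.

Wed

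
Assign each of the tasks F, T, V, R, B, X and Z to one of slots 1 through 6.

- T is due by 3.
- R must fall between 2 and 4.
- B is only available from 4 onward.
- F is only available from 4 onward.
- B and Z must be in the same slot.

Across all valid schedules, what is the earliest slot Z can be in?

4

Z must be in the same slot as B, which can't be before 4, so Z is at least 4.
Z at 4 is achievable: V -> 1, F -> 4, B -> 4, T -> 1, R -> 2, X -> 1, Z -> 4.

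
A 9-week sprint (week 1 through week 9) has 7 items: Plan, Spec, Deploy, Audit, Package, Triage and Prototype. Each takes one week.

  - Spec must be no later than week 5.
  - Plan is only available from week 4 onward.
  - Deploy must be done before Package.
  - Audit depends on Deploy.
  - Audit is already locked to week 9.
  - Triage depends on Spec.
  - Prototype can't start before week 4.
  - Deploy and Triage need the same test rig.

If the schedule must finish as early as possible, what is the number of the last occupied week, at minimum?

The precedence chain requires at least 2 distinct weeks.
Audit can't be placed before week 9, so the schedule must run through at least week 9.
9 works (last occupied week: week 9): for example Spec=week 1, Package=week 2, Plan=week 4, Triage=week 2, Deploy=week 1, Prototype=week 4, Audit=week 9.

week 9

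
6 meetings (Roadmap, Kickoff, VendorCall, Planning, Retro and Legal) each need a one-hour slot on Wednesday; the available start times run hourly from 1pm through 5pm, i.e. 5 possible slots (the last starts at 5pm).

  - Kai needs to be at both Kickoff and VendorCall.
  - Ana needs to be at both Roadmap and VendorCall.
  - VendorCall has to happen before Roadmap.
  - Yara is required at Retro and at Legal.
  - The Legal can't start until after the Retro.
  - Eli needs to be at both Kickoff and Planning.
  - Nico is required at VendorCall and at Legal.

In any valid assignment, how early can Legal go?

2pm

Precedence pushes Legal to at least 2pm.
Legal at 2pm is achievable: Legal in 2pm; Planning in 1pm; VendorCall in 1pm; Roadmap in 2pm; Retro in 1pm; Kickoff in 2pm.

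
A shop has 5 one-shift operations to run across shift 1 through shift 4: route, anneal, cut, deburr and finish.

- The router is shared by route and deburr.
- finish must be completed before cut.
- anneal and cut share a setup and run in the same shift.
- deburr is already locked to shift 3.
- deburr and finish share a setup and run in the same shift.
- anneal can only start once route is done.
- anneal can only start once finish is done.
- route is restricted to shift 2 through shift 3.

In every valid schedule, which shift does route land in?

shift 2

route's window is shift 2–shift 3.
deburr is fixed at shift 3, and route can't share a shift with deburr.
So route must be shift 2.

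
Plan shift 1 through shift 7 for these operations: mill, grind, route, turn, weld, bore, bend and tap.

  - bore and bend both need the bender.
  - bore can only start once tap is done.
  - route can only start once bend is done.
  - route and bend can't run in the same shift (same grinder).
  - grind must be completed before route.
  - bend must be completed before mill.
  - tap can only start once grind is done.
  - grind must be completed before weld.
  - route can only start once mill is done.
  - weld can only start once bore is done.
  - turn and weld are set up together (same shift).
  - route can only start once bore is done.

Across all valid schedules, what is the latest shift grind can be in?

shift 4

Downstream work caps grind at shift 4.
grind at shift 4 is achievable: bore -> shift 6; mill -> shift 2; tap -> shift 5; bend -> shift 1; weld -> shift 7; route -> shift 7; grind -> shift 4; turn -> shift 7.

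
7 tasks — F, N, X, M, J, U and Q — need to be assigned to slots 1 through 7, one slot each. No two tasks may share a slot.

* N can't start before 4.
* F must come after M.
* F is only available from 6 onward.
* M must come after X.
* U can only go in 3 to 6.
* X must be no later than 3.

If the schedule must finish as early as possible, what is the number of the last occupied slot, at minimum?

The precedence chain requires at least 3 distinct slots.
With at most 1 per slot and 7 tasks, at least 7 slots are needed.
F can't be placed before 6, so the schedule must run through at least slot 6.
7 works (last occupied slot: 7): for example M=2, X=1, Q=7, F=6, J=5, U=3, N=4.

slot 7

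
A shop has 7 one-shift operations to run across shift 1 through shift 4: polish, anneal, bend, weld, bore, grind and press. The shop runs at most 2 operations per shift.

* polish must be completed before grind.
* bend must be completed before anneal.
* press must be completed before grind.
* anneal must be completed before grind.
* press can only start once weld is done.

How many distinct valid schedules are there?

30

Splitting on polish: it can be shift 1 (10), shift 2 (10), shift 3 (10). Listing each branch's schedules as (anneal, bend, weld, bore, grind, press) by shift number:
polish=shift 1: (2,1,2,3,4,3) (2,1,2,4,4,3) (3,1,2,2,4,3) (3,1,2,4,4,3) (3,2,1,2,4,3) (3,2,1,3,4,2) (3,2,1,4,4,2) (3,2,1,4,4,3) (3,2,2,1,4,3) (3,2,2,4,4,3) — 10.
polish=shift 2: (2,1,1,3,4,3) (2,1,1,4,4,3) (3,1,1,2,4,3) (3,1,1,3,4,2) (3,1,1,4,4,2) (3,1,1,4,4,3) (3,1,2,1,4,3) (3,1,2,4,4,3) (3,2,1,1,4,3) (3,2,1,4,4,3) — 10.
polish=shift 3: (2,1,1,2,4,3) (2,1,1,3,4,2) (2,1,1,4,4,2) (2,1,1,4,4,3) (2,1,2,1,4,3) (2,1,2,4,4,3) (3,1,1,2,4,2) (3,1,1,4,4,2) (3,2,1,1,4,2) (3,2,1,4,4,2) — 10.
Summing: 10 + 10 + 10 = 30.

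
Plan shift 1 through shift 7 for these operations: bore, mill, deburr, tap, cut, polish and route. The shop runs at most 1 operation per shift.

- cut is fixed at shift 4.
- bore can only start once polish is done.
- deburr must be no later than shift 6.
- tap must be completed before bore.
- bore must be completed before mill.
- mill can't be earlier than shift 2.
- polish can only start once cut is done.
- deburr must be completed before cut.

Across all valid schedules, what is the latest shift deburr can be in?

shift 3

Deburr's own window allows nothing later than shift 6; downstream work caps deburr at shift 3.
deburr at shift 3 is achievable: polish=shift 5; cut=shift 4; tap=shift 1; route=shift 2; mill=shift 7; bore=shift 6; deburr=shift 3.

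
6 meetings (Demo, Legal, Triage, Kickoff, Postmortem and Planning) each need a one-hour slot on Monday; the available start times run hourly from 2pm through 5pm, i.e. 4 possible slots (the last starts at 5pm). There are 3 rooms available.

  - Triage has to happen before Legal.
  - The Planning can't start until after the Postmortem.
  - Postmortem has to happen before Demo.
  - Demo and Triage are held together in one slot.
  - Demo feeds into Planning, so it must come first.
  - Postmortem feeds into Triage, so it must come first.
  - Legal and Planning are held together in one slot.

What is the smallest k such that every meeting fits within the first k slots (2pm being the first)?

The precedence chain requires at least 3 distinct slots.
With at most 3 per slot and 6 meetings, at least 2 slots are needed.
3 works (last occupied slot: 4pm): for example Postmortem -> 2pm, Legal -> 4pm, Triage -> 3pm, Demo -> 3pm, Planning -> 4pm, Kickoff -> 2pm.

3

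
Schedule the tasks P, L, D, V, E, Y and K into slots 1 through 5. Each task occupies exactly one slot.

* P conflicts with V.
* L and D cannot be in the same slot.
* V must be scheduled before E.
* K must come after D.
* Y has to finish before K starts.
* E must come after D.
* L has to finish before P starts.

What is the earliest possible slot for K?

2

Precedence pushes K to at least 2.
K at 2 is achievable: Y=1, D=1, L=2, P=3, E=2, K=2, V=1.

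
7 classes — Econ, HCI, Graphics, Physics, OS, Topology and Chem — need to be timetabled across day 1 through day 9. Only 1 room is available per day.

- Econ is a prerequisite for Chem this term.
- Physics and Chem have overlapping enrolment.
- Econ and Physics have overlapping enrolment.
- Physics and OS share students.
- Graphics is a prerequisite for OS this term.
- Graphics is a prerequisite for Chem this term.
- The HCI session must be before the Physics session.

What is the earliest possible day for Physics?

Precedence pushes Physics to at least day 2.
Physics at day 2 is achievable: Graphics in day 3; HCI in day 1; Physics in day 2; Econ in day 4; Topology in day 7; Chem in day 5; OS in day 6.

day 2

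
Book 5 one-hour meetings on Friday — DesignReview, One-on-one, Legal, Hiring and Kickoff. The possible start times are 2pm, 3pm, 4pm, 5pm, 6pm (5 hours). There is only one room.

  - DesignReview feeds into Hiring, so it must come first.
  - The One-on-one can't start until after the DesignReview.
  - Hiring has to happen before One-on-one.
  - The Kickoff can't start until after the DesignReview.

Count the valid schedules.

Splitting on DesignReview: it can be 2pm (12), 3pm (3). Listing each branch's schedules as (One-on-one, Legal, Hiring, Kickoff):
DesignReview=2pm: (4pm,5pm,3pm,6pm) (4pm,6pm,3pm,5pm) (5pm,3pm,4pm,6pm) (5pm,4pm,3pm,6pm) (5pm,6pm,3pm,4pm) (5pm,6pm,4pm,3pm) (6pm,3pm,4pm,5pm) (6pm,3pm,5pm,4pm) (6pm,4pm,3pm,5pm) (6pm,4pm,5pm,3pm) (6pm,5pm,3pm,4pm) (6pm,5pm,4pm,3pm) — 12.
DesignReview=3pm: (5pm,2pm,4pm,6pm) (6pm,2pm,4pm,5pm) (6pm,2pm,5pm,4pm) — 3.
Summing: 12 + 3 = 15.

15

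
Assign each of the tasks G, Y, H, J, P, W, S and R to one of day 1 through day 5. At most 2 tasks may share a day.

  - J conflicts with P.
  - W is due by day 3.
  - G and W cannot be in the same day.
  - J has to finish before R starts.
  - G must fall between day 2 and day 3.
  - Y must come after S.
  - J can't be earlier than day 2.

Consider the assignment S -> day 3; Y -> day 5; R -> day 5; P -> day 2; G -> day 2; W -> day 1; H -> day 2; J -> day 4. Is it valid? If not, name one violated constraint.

At most 2 tasks may share a day — violated.
J has to finish before R starts — holds.
G and W cannot be in the same day — holds.
J can't be earlier than day 2 — holds.
J conflicts with P — holds.
Y must come after S — holds.
G must fall between day 2 and day 3 — holds.
W is due by day 3 — holds.

No — it violates: At most 2 tasks may share a day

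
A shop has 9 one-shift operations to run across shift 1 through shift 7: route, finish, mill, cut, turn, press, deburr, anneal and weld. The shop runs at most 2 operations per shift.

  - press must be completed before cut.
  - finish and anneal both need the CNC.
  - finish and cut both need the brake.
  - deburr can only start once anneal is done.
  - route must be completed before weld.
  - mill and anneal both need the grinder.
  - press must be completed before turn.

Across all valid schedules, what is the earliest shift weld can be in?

shift 2

Precedence pushes weld to at least shift 2.
weld at shift 2 is achievable: anneal in shift 3, mill in shift 5, cut in shift 2, weld in shift 2, route in shift 1, finish in shift 4, deburr in shift 4, turn in shift 3, press in shift 1.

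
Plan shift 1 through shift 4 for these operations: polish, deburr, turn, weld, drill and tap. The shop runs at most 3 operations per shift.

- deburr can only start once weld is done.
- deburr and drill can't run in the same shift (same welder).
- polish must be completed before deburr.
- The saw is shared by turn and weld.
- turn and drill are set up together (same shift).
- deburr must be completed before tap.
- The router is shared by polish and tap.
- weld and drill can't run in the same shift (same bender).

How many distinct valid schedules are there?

Splitting on polish: it can be shift 1 (8), shift 2 (4). Listing each branch's schedules as (deburr, turn, weld, drill, tap) by shift number:
polish=shift 1: (2,3,1,3,3) (2,3,1,3,4) (2,4,1,4,3) (2,4,1,4,4) (3,1,2,1,4) (3,2,1,2,4) (3,4,1,4,4) (3,4,2,4,4) — 8.
polish=shift 2: (3,1,2,1,4) (3,2,1,2,4) (3,4,1,4,4) (3,4,2,4,4) — 4.
Summing: 8 + 4 = 12.

12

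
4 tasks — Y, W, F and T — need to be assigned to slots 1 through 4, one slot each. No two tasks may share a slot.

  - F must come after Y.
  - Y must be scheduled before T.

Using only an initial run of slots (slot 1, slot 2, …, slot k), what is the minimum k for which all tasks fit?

4

The precedence chain requires at least 2 distinct slots.
With at most 1 per slot and 4 tasks, at least 4 slots are needed.
4 works (last occupied slot: 4): for example W in 4; Y in 1; F in 2; T in 3.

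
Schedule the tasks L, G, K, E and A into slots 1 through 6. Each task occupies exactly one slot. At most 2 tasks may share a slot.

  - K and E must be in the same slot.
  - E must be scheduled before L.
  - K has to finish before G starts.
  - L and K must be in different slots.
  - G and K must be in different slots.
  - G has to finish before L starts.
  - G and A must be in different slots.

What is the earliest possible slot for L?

3

Precedence pushes L to at least 3.
L at 3 is achievable: E in 1, K in 1, G in 2, A in 3, L in 3.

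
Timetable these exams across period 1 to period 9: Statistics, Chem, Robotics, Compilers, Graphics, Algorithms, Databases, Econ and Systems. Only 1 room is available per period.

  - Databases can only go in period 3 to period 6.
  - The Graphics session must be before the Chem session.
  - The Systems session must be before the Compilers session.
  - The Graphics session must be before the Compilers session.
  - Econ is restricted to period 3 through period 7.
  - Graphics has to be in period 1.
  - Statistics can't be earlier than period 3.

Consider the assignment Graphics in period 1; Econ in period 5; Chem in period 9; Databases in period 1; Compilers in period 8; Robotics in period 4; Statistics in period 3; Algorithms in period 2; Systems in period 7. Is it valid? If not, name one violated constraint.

No — it violates: Databases can only go in period 3 to period 6

The Systems session must be before the Compilers session — holds.
Only 1 room is available per period — violated.
The Graphics session must be before the Compilers session — holds.
Graphics has to be in period 1 — holds.
Statistics can't be earlier than period 3 — holds.
The Graphics session must be before the Chem session — holds.
Databases can only go in period 3 to period 6 — violated.
Econ is restricted to period 3 through period 7 — holds.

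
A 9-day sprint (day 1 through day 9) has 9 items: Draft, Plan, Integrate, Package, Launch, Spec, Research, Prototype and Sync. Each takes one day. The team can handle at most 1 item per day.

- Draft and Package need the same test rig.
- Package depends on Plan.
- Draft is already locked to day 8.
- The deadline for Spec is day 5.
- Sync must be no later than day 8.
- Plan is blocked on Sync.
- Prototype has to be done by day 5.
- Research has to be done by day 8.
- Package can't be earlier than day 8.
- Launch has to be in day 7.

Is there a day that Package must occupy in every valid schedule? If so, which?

day 9

Package's window is day 8–day 9.
Draft is fixed at day 8, and Package can't share a day with Draft.
So Package must be day 9.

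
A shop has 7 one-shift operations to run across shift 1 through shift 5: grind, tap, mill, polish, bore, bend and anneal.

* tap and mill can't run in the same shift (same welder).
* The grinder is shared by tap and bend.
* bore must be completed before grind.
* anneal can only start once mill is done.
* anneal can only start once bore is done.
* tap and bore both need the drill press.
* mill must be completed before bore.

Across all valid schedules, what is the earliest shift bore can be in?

Precedence pushes bore to at least shift 2; downstream work caps bore at shift 4.
bore at shift 2 is achievable: grind in shift 3, anneal in shift 3, polish in shift 1, bend in shift 1, tap in shift 3, bore in shift 2, mill in shift 1.

shift 2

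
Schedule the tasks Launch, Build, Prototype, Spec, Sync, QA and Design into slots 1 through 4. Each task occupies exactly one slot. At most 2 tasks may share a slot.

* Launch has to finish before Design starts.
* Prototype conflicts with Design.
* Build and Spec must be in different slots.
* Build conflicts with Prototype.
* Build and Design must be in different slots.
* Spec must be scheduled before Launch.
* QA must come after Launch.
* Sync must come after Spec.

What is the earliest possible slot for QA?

3

Precedence pushes QA to at least 3.
QA at 3 is achievable: Sync in 2; Design in 3; QA in 3; Launch in 2; Spec in 1; Build in 4; Prototype in 1.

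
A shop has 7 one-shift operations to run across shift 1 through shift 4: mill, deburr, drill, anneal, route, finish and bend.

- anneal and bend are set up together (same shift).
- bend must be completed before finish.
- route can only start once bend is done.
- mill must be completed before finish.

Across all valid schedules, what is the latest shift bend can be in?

Downstream work caps bend at shift 3.
bend at shift 3 is achievable: finish -> shift 4, mill -> shift 1, bend -> shift 3, deburr -> shift 1, anneal -> shift 3, drill -> shift 1, route -> shift 4.

shift 3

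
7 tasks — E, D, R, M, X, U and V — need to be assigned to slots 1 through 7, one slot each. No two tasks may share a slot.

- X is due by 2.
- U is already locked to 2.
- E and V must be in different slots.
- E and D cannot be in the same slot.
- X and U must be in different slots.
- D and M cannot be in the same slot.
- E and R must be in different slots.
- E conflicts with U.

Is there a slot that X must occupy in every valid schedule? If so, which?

X's window is 1–2.
U is fixed at 2, and X can't share a slot with U.
So X must be 1.

1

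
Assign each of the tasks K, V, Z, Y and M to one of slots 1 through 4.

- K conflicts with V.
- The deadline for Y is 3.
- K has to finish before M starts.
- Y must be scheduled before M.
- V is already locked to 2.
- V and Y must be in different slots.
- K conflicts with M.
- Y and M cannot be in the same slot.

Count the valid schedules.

Splitting on K: it can be 1 (16), 3 (8). Listing each branch's schedules as (V, Z, Y, M):
K=1: (2,1,1,2) (2,1,1,3) (2,1,1,4) (2,1,3,4) (2,2,1,2) (2,2,1,3) (2,2,1,4) (2,2,3,4) (2,3,1,2) (2,3,1,3) (2,3,1,4) (2,3,3,4) (2,4,1,2) (2,4,1,3) (2,4,1,4) (2,4,3,4) — 16.
K=3: (2,1,1,4) (2,1,3,4) (2,2,1,4) (2,2,3,4) (2,3,1,4) (2,3,3,4) (2,4,1,4) (2,4,3,4) — 8.
Summing: 16 + 8 = 24.

24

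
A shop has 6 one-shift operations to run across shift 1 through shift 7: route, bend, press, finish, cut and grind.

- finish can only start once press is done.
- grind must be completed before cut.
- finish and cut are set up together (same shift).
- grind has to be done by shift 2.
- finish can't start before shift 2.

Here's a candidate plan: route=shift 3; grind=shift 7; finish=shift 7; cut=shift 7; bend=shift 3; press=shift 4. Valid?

grind has to be done by shift 2 — violated.
finish and cut are set up together (same shift) — holds.
grind must be completed before cut — violated.
finish can only start once press is done — holds.
finish can't start before shift 2 — holds.

Invalid. grind has to be done by shift 2.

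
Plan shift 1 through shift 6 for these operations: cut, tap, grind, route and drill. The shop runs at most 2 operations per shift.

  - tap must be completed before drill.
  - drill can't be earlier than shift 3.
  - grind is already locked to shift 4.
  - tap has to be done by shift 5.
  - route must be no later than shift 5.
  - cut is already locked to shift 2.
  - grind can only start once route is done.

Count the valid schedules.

Splitting on tap: it can be shift 1 (12), shift 2 (8), shift 3 (9), shift 4 (6), shift 5 (3). Listing each branch's schedules as (cut, grind, route, drill) by shift number:
tap=shift 1: (2,4,1,3) (2,4,1,4) (2,4,1,5) (2,4,1,6) (2,4,2,3) (2,4,2,4) (2,4,2,5) (2,4,2,6) (2,4,3,3) (2,4,3,4) (2,4,3,5) (2,4,3,6) — 12.
tap=shift 2: (2,4,1,3) (2,4,1,4) (2,4,1,5) (2,4,1,6) (2,4,3,3) (2,4,3,4) (2,4,3,5) (2,4,3,6) — 8.
tap=shift 3: (2,4,1,4) (2,4,1,5) (2,4,1,6) (2,4,2,4) (2,4,2,5) (2,4,2,6) (2,4,3,4) (2,4,3,5) (2,4,3,6) — 9.
tap=shift 4: (2,4,1,5) (2,4,1,6) (2,4,2,5) (2,4,2,6) (2,4,3,5) (2,4,3,6) — 6.
tap=shift 5: (2,4,1,6) (2,4,2,6) (2,4,3,6) — 3.
Summing: 12 + 8 + 9 + 6 + 3 = 38.

38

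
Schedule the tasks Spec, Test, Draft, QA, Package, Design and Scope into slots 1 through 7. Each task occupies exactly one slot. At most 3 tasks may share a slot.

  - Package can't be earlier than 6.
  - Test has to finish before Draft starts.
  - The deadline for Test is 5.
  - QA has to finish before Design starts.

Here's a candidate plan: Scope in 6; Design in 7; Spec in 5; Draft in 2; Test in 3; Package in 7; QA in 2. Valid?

Invalid. Test has to finish before Draft starts.

The deadline for Test is 5 — holds.
Package can't be earlier than 6 — holds.
At most 3 tasks may share a slot — holds.
QA has to finish before Design starts — holds.
Test has to finish before Draft starts — violated.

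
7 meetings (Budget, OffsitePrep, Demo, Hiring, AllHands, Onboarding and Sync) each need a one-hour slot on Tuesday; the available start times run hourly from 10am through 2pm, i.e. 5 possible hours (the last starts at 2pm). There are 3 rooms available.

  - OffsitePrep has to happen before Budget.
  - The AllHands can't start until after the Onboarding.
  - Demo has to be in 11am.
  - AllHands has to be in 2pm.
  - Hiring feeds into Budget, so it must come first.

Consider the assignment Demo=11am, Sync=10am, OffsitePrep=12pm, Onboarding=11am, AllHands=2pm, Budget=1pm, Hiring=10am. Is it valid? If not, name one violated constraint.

AllHands has to be in 2pm — holds.
OffsitePrep has to happen before Budget — holds.
Demo has to be in 11am — holds.
Hiring feeds into Budget, so it must come first — holds.
There are 3 rooms available — holds.
The AllHands can't start until after the Onboarding — holds.

Yes, all constraints hold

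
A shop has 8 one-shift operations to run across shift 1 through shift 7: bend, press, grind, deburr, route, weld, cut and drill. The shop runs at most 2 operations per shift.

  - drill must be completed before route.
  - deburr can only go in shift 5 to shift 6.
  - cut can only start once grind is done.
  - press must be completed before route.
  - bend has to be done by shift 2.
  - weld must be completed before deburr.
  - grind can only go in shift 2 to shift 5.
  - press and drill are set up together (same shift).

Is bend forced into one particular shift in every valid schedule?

bend can be shift 1 (e.g. bend -> shift 1, deburr -> shift 5, drill -> shift 3, route -> shift 4, grind -> shift 2, press -> shift 3, cut -> shift 4, weld -> shift 1) or shift 2 (e.g. grind in shift 2; bend in shift 2; deburr in shift 5; route in shift 3; drill in shift 1; cut in shift 4; weld in shift 3; press in shift 1).

No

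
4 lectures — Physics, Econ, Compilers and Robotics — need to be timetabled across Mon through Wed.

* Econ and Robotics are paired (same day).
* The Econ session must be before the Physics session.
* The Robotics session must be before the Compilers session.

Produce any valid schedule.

Compilers in Tue; Robotics in Mon; Econ in Mon; Physics in Tue

Checking: Econ(Mon) before Physics(Tue); Robotics(Mon) before Compilers(Tue); Econ = Robotics = Mon.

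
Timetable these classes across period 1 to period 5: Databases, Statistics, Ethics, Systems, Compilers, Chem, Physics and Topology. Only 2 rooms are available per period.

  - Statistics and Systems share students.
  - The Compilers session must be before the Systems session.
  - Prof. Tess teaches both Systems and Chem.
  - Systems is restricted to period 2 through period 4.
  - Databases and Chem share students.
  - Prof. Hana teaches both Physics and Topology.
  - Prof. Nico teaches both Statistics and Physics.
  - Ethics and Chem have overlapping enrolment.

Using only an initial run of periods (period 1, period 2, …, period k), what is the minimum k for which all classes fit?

The precedence chain requires at least 2 distinct periods.
With at most 2 per period and 8 classes, at least 4 periods are needed.
4 works (last occupied period: period 4): for example Statistics=period 3, Databases=period 1, Ethics=period 2, Physics=period 4, Topology=period 3, Chem=period 4, Systems=period 2, Compilers=period 1.

4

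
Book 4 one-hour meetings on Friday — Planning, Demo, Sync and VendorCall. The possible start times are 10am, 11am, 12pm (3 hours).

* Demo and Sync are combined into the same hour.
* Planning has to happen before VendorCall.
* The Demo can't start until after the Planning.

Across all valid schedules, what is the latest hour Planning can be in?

11am

Downstream work caps Planning at 11am.
Planning at 11am is achievable: Planning -> 11am, Sync -> 12pm, VendorCall -> 12pm, Demo -> 12pm.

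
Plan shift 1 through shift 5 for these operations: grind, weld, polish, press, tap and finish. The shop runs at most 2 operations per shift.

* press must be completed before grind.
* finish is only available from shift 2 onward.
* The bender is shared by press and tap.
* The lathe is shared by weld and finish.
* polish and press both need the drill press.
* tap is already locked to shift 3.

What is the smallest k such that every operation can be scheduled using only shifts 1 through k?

3

The precedence chain requires at least 2 distinct shifts.
With at most 2 per shift and 6 operations, at least 3 shifts are needed.
tap can't be placed before shift 3, so the schedule must run through at least shift 3.
3 works (last occupied shift: shift 3): for example finish in shift 2, press in shift 1, tap in shift 3, weld in shift 1, polish in shift 3, grind in shift 2.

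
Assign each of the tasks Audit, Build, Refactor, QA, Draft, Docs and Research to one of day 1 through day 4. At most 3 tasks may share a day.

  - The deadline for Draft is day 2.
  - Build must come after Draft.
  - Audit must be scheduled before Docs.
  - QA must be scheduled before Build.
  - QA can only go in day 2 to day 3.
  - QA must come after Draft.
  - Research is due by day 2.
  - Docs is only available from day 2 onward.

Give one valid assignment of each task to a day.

Draft=day 1, QA=day 2, Build=day 3, Docs=day 2, Audit=day 1, Research=day 1, Refactor=day 2

Checking: Draft(day 1) before Build(day 3); Audit(day 1) before Docs(day 2); Draft(day 1) before QA(day 2); QA(day 2) before Build(day 3); Docs=day 2 in [day 2,day 4]; QA=day 2 in [day 2,day 3]; Research=day 1 in [day 1,day 2]; Draft=day 1 in [day 1,day 2]; max 3 per day (cap 3).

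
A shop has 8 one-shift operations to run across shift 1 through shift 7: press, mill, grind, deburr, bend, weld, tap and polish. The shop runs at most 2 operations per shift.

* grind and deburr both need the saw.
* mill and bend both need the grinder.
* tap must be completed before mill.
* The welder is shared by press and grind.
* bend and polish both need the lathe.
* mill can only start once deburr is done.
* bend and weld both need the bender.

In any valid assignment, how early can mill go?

shift 2

Precedence pushes mill to at least shift 2.
mill at shift 2 is achievable: tap in shift 1, bend in shift 3, deburr in shift 1, mill in shift 2, press in shift 2, grind in shift 3, weld in shift 4, polish in shift 4.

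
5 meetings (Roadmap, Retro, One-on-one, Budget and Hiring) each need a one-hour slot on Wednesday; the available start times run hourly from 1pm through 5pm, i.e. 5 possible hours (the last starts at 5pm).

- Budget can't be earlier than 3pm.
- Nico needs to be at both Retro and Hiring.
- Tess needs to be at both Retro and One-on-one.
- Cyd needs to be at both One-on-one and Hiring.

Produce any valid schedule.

Roadmap=1pm, Retro=1pm, Hiring=3pm, One-on-one=2pm, Budget=3pm

Checking: One-on-one(2pm) != Hiring(3pm); Retro(1pm) != Hiring(3pm); Retro(1pm) != One-on-one(2pm); Budget=3pm in [3pm,5pm].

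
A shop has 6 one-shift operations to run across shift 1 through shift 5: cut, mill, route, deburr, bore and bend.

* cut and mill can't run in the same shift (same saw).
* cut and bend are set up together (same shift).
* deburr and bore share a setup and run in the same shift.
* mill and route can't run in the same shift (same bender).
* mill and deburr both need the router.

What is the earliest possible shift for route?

shift 1

route at shift 1 is achievable: deburr=shift 1; bend=shift 1; bore=shift 1; route=shift 1; mill=shift 2; cut=shift 1.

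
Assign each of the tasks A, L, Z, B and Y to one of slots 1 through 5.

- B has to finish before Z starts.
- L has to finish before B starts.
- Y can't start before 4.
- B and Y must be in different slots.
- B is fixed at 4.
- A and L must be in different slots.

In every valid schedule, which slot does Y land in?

Y's window is 4–5.
B is fixed at 4, and Y can't share a slot with B.
So Y must be 5.

5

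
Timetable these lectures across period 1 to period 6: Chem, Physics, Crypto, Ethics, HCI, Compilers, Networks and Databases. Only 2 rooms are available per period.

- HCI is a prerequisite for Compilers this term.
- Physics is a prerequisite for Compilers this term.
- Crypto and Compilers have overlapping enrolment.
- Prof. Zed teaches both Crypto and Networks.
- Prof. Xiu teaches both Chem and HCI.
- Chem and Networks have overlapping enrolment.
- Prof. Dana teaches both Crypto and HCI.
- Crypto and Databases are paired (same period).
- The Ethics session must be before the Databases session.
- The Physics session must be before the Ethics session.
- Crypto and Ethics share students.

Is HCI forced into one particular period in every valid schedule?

HCI can be period 1 (e.g. Networks=period 5; Crypto=period 3; HCI=period 1; Compilers=period 2; Ethics=period 2; Chem=period 4; Databases=period 3; Physics=period 1) or period 2 (e.g. Networks=period 3; Databases=period 4; Physics=period 1; Compilers=period 3; Crypto=period 4; Chem=period 1; Ethics=period 2; HCI=period 2).

No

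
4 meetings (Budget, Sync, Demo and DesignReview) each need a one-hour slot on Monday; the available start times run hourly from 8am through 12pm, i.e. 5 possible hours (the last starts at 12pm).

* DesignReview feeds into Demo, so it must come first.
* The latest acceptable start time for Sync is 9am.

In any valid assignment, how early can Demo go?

9am

Precedence pushes Demo to at least 9am.
Demo at 9am is achievable: Budget in 8am, Sync in 8am, Demo in 9am, DesignReview in 8am.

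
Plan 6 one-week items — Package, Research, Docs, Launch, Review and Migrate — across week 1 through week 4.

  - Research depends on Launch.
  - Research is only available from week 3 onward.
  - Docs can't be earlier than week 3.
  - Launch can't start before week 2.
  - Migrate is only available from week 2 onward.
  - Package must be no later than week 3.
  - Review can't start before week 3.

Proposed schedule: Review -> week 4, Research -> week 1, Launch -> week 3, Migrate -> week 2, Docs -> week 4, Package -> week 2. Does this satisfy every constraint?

Invalid. Research is only available from week 3 onward.

Launch can't start before week 2 — holds.
Migrate is only available from week 2 onward — holds.
Research depends on Launch — violated.
Docs can't be earlier than week 3 — holds.
Review can't start before week 3 — holds.
Package must be no later than week 3 — holds.
Research is only available from week 3 onward — violated.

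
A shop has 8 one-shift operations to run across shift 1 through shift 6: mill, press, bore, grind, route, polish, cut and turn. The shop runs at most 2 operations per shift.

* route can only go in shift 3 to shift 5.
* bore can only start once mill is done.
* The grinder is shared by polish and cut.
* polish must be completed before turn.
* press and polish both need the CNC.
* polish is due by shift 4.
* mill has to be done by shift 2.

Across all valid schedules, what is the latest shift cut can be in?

cut at shift 6 is achievable: route=shift 3, grind=shift 4, cut=shift 6, polish=shift 1, mill=shift 1, bore=shift 2, turn=shift 2, press=shift 3.

shift 6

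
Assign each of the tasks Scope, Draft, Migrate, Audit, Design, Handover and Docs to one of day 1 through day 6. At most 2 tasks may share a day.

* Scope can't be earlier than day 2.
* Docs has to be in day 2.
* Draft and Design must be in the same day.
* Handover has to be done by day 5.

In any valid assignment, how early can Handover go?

Handover's own window allows nothing later than day 5.
Handover at day 1 is achievable: Migrate -> day 1; Docs -> day 2; Audit -> day 4; Design -> day 3; Draft -> day 3; Handover -> day 1; Scope -> day 2.

day 1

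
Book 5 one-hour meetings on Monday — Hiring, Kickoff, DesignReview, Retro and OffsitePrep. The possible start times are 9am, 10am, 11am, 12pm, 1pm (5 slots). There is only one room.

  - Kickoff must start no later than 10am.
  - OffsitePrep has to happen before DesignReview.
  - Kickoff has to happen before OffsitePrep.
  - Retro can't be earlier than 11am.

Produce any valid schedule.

Retro in 11am, OffsitePrep in 10am, Hiring in 1pm, Kickoff in 9am, DesignReview in 12pm

Checking: Kickoff(9am) before OffsitePrep(10am); OffsitePrep(10am) before DesignReview(12pm); Kickoff=9am in [9am,10am]; Retro=11am in [11am,1pm]; max 1 per slot (cap 1).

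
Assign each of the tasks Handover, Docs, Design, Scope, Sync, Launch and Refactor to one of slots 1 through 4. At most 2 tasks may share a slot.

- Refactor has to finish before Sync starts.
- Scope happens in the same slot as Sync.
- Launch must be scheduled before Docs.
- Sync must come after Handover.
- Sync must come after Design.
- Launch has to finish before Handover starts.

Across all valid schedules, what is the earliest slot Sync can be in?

3

Precedence pushes Sync to at least 3.
Sync at 3 is achievable: Refactor -> 2; Design -> 1; Docs -> 4; Sync -> 3; Handover -> 2; Scope -> 3; Launch -> 1.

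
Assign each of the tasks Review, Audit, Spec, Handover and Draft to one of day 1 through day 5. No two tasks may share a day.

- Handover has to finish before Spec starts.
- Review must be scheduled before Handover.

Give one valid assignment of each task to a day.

Audit=day 4; Spec=day 3; Handover=day 2; Draft=day 5; Review=day 1

Checking: Review(day 1) before Handover(day 2); Handover(day 2) before Spec(day 3); max 1 per day (cap 1).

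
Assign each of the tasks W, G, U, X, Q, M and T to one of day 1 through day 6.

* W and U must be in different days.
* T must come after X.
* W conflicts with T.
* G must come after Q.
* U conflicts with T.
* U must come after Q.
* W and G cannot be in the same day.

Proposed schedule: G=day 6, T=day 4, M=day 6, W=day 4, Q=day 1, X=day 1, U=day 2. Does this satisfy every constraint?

W conflicts with T — violated.
W and G cannot be in the same day — holds.
W and U must be in different days — holds.
U must come after Q — holds.
T must come after X — holds.
U conflicts with T — holds.
G must come after Q — holds.

Invalid. W conflicts with T.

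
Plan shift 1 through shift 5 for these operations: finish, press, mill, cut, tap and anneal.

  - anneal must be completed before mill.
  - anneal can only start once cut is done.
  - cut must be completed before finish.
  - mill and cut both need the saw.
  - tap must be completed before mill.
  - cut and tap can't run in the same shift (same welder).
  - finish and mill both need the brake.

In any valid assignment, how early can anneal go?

Precedence pushes anneal to at least shift 2; downstream work caps anneal at shift 4.
anneal at shift 2 is achievable: anneal=shift 2; cut=shift 1; press=shift 1; tap=shift 2; finish=shift 2; mill=shift 3.

shift 2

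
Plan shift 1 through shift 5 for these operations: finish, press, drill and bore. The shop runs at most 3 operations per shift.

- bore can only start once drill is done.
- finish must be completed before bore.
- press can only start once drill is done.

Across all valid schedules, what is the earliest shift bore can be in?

Precedence pushes bore to at least shift 2.
bore at shift 2 is achievable: finish=shift 1; drill=shift 1; press=shift 2; bore=shift 2.

shift 2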